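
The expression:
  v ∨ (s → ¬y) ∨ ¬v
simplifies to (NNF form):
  True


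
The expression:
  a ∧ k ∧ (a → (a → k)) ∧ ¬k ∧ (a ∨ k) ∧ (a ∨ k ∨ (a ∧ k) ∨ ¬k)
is never true.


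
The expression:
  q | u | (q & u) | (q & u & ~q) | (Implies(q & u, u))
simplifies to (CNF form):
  True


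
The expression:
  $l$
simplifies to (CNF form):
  $l$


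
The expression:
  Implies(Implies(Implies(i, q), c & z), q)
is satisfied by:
  {q: True, z: False, c: False, i: False}
  {q: True, c: True, z: False, i: False}
  {q: True, z: True, c: False, i: False}
  {q: True, c: True, z: True, i: False}
  {i: True, q: True, z: False, c: False}
  {i: True, q: True, c: True, z: False}
  {i: True, q: True, z: True, c: False}
  {i: True, q: True, c: True, z: True}
  {i: False, z: False, c: False, q: False}
  {c: True, i: False, z: False, q: False}
  {z: True, i: False, c: False, q: False}


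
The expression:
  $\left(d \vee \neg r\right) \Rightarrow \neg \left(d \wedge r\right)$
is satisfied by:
  {d: False, r: False}
  {r: True, d: False}
  {d: True, r: False}


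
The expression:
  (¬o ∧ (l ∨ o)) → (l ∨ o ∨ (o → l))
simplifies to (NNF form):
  True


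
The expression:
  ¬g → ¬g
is always true.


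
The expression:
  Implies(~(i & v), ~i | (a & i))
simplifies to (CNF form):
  a | v | ~i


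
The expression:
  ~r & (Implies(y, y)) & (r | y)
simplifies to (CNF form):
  y & ~r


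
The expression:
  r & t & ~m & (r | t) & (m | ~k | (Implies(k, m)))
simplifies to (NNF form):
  r & t & ~k & ~m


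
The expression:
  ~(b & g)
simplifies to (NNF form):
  ~b | ~g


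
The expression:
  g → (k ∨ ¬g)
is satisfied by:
  {k: True, g: False}
  {g: False, k: False}
  {g: True, k: True}


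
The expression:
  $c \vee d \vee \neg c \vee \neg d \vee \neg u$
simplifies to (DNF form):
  $\text{True}$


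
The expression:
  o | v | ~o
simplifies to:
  True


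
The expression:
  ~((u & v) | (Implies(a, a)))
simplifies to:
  False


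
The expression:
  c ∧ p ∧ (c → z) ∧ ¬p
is never true.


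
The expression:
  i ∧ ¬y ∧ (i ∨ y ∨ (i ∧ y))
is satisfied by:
  {i: True, y: False}


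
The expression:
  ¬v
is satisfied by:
  {v: False}


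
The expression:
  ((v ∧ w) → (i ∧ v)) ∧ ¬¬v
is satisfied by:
  {i: True, v: True, w: False}
  {v: True, w: False, i: False}
  {i: True, w: True, v: True}


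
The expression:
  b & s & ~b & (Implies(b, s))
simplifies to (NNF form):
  False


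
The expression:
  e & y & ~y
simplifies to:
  False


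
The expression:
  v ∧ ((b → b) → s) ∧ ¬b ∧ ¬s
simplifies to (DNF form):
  False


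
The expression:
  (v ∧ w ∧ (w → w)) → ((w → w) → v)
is always true.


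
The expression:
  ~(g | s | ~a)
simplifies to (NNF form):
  a & ~g & ~s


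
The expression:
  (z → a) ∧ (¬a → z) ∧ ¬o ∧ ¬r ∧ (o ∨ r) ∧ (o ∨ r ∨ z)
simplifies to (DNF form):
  False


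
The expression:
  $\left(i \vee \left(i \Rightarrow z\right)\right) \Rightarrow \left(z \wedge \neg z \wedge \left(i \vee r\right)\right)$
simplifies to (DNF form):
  $\text{False}$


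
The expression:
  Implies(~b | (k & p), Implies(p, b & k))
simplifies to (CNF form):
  b | ~p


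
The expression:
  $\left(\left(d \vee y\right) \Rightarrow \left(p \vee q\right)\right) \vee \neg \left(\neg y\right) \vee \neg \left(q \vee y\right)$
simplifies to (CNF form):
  $\text{True}$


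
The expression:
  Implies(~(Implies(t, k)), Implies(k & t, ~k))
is always true.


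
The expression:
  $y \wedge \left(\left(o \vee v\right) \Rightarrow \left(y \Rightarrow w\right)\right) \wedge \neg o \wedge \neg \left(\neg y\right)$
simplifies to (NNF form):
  $y \wedge \neg o \wedge \left(w \vee \neg v\right)$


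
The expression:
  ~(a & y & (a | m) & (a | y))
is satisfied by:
  {y: False, a: False}
  {a: True, y: False}
  {y: True, a: False}


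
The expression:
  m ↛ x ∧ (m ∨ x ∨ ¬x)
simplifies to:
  m ∧ ¬x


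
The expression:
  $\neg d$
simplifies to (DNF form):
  $\neg d$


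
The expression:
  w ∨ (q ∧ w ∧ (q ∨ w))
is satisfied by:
  {w: True}


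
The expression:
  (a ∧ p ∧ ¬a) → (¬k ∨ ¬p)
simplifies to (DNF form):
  True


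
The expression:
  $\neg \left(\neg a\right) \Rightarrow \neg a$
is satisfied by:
  {a: False}


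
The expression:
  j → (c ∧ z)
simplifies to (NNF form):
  (c ∧ z) ∨ ¬j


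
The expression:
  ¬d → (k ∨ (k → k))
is always true.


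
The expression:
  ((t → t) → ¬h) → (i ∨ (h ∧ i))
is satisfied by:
  {i: True, h: True}
  {i: True, h: False}
  {h: True, i: False}


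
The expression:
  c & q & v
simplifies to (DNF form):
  c & q & v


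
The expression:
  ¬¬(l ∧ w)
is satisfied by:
  {w: True, l: True}


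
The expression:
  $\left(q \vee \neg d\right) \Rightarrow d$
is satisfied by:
  {d: True}


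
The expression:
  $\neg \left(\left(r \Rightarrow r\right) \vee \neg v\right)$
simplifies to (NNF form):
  $\text{False}$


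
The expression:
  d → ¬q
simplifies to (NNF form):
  ¬d ∨ ¬q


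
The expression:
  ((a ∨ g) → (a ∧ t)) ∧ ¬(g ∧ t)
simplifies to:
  ¬g ∧ (t ∨ ¬a)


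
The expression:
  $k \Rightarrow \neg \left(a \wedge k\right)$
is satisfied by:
  {k: False, a: False}
  {a: True, k: False}
  {k: True, a: False}


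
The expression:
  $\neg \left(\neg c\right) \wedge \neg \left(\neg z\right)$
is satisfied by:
  {c: True, z: True}


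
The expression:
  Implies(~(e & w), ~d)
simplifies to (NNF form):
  ~d | (e & w)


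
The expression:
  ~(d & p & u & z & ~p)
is always true.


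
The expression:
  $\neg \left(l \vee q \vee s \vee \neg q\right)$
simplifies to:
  $\text{False}$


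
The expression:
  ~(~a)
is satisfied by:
  {a: True}


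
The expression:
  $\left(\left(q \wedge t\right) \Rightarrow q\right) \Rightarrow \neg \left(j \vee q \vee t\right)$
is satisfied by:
  {q: False, t: False, j: False}


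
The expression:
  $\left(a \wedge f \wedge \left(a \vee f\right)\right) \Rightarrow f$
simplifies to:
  $\text{True}$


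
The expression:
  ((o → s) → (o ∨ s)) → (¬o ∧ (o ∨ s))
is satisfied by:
  {o: False}


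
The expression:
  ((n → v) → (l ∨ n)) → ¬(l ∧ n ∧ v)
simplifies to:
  ¬l ∨ ¬n ∨ ¬v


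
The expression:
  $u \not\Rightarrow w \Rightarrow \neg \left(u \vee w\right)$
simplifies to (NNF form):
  $w \vee \neg u$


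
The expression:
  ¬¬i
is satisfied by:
  {i: True}


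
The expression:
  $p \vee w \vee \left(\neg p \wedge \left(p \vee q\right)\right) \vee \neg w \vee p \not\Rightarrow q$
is always true.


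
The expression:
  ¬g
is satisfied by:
  {g: False}


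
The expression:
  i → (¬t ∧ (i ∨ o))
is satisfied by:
  {t: False, i: False}
  {i: True, t: False}
  {t: True, i: False}


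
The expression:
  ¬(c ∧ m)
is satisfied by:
  {m: False, c: False}
  {c: True, m: False}
  {m: True, c: False}


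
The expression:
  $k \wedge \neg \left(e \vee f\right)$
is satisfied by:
  {k: True, e: False, f: False}


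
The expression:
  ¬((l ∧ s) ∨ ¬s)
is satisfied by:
  {s: True, l: False}


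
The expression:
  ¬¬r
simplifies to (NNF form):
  r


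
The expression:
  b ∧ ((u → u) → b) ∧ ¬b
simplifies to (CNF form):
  False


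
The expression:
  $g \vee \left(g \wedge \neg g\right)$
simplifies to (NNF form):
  $g$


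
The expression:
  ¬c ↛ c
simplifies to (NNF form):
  ¬c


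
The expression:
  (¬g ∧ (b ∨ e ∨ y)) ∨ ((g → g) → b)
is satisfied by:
  {b: True, y: True, e: True, g: False}
  {b: True, y: True, e: False, g: False}
  {b: True, e: True, g: False, y: False}
  {b: True, e: False, g: False, y: False}
  {b: True, y: True, g: True, e: True}
  {b: True, y: True, g: True, e: False}
  {b: True, g: True, e: True, y: False}
  {b: True, g: True, e: False, y: False}
  {y: True, g: False, e: True, b: False}
  {y: True, g: False, e: False, b: False}
  {e: True, b: False, g: False, y: False}


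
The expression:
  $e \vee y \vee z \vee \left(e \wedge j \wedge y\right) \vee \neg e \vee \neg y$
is always true.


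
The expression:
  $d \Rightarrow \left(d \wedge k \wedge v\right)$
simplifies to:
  $\left(k \wedge v\right) \vee \neg d$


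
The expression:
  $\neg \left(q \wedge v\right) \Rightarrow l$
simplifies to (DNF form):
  $l \vee \left(q \wedge v\right)$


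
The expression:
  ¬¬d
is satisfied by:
  {d: True}


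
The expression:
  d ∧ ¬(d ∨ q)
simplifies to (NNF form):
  False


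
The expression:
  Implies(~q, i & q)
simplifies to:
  q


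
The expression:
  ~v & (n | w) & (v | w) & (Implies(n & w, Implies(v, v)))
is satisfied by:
  {w: True, v: False}


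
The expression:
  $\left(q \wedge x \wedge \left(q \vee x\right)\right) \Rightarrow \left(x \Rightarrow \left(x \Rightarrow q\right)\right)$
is always true.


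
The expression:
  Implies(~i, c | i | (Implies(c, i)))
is always true.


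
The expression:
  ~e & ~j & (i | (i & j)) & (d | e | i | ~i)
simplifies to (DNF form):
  i & ~e & ~j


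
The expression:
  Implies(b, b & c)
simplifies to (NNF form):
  c | ~b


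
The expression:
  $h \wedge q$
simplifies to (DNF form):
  $h \wedge q$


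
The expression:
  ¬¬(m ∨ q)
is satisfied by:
  {q: True, m: True}
  {q: True, m: False}
  {m: True, q: False}


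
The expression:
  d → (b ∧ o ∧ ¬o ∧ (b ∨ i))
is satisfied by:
  {d: False}


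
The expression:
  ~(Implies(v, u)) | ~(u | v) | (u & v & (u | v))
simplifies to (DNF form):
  v | ~u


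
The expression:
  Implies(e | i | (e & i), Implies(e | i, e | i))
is always true.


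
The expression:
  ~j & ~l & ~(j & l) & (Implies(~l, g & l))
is never true.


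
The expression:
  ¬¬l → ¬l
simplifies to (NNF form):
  ¬l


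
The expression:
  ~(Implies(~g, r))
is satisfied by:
  {g: False, r: False}


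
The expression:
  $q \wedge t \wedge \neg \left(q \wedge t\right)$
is never true.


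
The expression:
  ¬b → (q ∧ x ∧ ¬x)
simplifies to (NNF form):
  b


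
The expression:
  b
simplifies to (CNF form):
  b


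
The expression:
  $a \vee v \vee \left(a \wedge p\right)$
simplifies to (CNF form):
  $a \vee v$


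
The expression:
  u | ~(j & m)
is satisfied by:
  {u: True, m: False, j: False}
  {m: False, j: False, u: False}
  {j: True, u: True, m: False}
  {j: True, m: False, u: False}
  {u: True, m: True, j: False}
  {m: True, u: False, j: False}
  {j: True, m: True, u: True}


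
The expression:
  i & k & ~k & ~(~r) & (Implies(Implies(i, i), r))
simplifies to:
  False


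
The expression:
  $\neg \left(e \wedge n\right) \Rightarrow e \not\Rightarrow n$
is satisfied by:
  {e: True}


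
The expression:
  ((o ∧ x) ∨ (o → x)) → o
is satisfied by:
  {o: True}


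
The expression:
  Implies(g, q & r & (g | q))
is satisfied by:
  {q: True, r: True, g: False}
  {q: True, r: False, g: False}
  {r: True, q: False, g: False}
  {q: False, r: False, g: False}
  {q: True, g: True, r: True}


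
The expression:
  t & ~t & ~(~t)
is never true.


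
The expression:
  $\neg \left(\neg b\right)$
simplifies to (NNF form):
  $b$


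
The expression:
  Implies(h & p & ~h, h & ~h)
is always true.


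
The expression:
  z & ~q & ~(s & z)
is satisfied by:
  {z: True, q: False, s: False}


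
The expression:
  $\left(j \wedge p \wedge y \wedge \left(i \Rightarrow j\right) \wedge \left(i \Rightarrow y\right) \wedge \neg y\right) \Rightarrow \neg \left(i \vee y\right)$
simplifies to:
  $\text{True}$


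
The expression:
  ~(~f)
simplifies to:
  f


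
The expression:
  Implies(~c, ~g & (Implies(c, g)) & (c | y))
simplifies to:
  c | (y & ~g)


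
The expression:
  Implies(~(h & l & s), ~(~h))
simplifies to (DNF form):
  h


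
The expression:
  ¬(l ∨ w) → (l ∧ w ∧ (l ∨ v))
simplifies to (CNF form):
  l ∨ w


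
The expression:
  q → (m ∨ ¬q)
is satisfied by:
  {m: True, q: False}
  {q: False, m: False}
  {q: True, m: True}


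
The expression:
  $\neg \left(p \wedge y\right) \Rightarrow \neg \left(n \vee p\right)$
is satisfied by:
  {y: True, p: False, n: False}
  {p: False, n: False, y: False}
  {y: True, p: True, n: False}
  {y: True, n: True, p: True}


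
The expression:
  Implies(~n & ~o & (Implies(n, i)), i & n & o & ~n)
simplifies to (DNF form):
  n | o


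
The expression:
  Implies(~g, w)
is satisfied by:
  {g: True, w: True}
  {g: True, w: False}
  {w: True, g: False}


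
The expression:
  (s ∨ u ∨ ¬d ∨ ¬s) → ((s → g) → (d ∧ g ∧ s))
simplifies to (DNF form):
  (d ∧ s) ∨ (s ∧ ¬g)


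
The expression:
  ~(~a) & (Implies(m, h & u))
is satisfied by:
  {a: True, u: True, h: True, m: False}
  {a: True, u: True, h: False, m: False}
  {a: True, h: True, m: False, u: False}
  {a: True, h: False, m: False, u: False}
  {a: True, u: True, m: True, h: True}


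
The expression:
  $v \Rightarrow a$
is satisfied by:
  {a: True, v: False}
  {v: False, a: False}
  {v: True, a: True}


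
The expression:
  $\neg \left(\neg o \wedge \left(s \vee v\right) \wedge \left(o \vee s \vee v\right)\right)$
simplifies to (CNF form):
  $\left(o \vee \neg s\right) \wedge \left(o \vee \neg v\right)$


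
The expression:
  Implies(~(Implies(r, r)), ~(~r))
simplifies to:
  True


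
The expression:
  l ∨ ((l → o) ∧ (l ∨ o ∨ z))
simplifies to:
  l ∨ o ∨ z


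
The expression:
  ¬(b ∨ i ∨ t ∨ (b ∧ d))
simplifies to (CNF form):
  ¬b ∧ ¬i ∧ ¬t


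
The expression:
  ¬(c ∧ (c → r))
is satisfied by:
  {c: False, r: False}
  {r: True, c: False}
  {c: True, r: False}


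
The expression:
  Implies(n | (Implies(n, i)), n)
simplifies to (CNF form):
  n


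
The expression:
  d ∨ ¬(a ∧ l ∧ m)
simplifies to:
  d ∨ ¬a ∨ ¬l ∨ ¬m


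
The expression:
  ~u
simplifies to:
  ~u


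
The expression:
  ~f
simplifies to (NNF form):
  ~f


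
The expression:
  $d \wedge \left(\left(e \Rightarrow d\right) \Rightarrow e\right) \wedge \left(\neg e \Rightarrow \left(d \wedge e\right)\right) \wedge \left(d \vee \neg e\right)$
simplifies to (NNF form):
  $d \wedge e$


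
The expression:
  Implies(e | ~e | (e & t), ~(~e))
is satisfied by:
  {e: True}


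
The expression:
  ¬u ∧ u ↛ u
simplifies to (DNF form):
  False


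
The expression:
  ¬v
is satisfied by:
  {v: False}


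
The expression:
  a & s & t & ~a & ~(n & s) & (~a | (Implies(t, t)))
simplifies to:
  False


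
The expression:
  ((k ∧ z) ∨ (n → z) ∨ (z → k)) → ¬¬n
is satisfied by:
  {n: True}


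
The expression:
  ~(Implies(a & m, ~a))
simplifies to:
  a & m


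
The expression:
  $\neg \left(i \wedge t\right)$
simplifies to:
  $\neg i \vee \neg t$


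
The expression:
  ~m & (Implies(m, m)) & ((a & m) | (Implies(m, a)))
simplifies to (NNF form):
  ~m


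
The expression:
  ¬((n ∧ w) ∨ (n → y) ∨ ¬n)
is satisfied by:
  {n: True, y: False, w: False}


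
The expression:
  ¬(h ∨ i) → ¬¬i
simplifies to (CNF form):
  h ∨ i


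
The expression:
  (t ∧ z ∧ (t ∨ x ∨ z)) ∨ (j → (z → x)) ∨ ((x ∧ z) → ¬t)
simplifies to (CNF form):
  True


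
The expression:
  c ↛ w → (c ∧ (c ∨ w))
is always true.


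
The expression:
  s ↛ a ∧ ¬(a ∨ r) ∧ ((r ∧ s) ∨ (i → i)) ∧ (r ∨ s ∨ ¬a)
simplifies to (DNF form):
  s ∧ ¬a ∧ ¬r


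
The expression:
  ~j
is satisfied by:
  {j: False}


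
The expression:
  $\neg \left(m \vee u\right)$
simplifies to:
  $\neg m \wedge \neg u$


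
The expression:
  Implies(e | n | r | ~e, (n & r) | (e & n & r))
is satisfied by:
  {r: True, n: True}


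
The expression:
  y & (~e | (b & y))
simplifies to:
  y & (b | ~e)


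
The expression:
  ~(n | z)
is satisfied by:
  {n: False, z: False}


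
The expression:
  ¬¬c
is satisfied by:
  {c: True}


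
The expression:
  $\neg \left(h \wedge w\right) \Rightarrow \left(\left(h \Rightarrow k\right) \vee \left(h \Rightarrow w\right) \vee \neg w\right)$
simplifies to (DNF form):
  $\text{True}$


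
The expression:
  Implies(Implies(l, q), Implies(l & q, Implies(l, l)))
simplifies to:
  True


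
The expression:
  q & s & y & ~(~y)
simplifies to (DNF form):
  q & s & y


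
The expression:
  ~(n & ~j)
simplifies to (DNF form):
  j | ~n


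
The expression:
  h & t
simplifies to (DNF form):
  h & t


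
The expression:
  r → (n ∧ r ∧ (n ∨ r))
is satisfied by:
  {n: True, r: False}
  {r: False, n: False}
  {r: True, n: True}


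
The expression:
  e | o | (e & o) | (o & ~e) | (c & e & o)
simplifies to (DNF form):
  e | o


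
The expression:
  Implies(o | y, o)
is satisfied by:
  {o: True, y: False}
  {y: False, o: False}
  {y: True, o: True}


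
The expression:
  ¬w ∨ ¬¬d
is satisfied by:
  {d: True, w: False}
  {w: False, d: False}
  {w: True, d: True}


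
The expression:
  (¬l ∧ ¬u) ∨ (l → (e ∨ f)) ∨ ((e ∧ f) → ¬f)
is always true.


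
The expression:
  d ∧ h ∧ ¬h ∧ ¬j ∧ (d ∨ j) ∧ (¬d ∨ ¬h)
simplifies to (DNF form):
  False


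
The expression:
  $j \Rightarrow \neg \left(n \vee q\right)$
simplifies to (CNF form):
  $\left(\neg j \vee \neg n\right) \wedge \left(\neg j \vee \neg q\right)$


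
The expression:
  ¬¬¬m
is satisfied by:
  {m: False}


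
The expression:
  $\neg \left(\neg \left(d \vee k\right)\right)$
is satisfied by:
  {d: True, k: True}
  {d: True, k: False}
  {k: True, d: False}


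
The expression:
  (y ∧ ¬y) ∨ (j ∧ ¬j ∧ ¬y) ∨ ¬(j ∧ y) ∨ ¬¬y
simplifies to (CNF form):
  True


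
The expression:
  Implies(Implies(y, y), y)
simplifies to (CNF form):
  y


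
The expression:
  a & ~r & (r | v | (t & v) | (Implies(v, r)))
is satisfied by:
  {a: True, r: False}


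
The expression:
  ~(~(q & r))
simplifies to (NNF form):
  q & r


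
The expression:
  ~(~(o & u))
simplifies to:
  o & u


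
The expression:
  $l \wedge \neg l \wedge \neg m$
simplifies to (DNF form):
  $\text{False}$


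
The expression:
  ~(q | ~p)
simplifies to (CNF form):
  p & ~q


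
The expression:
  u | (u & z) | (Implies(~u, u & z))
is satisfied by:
  {u: True}


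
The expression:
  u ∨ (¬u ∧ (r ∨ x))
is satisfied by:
  {r: True, x: True, u: True}
  {r: True, x: True, u: False}
  {r: True, u: True, x: False}
  {r: True, u: False, x: False}
  {x: True, u: True, r: False}
  {x: True, u: False, r: False}
  {u: True, x: False, r: False}


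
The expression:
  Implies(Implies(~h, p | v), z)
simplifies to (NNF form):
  z | (~h & ~p & ~v)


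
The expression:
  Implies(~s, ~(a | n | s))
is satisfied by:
  {s: True, n: False, a: False}
  {a: True, s: True, n: False}
  {s: True, n: True, a: False}
  {a: True, s: True, n: True}
  {a: False, n: False, s: False}


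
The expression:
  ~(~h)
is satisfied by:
  {h: True}


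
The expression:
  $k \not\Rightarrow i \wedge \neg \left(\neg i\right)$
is never true.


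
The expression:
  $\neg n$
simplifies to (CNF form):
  $\neg n$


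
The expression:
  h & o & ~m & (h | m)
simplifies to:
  h & o & ~m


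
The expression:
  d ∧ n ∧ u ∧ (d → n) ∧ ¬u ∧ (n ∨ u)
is never true.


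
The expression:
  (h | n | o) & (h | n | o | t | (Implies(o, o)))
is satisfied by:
  {n: True, o: True, h: True}
  {n: True, o: True, h: False}
  {n: True, h: True, o: False}
  {n: True, h: False, o: False}
  {o: True, h: True, n: False}
  {o: True, h: False, n: False}
  {h: True, o: False, n: False}


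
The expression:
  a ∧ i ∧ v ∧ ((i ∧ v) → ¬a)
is never true.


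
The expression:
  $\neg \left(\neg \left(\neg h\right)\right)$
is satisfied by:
  {h: False}


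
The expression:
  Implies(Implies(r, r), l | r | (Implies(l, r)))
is always true.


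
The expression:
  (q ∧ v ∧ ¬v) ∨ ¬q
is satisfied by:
  {q: False}


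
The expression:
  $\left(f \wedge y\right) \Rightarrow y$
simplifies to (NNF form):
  $\text{True}$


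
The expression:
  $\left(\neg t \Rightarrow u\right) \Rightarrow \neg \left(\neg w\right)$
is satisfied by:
  {w: True, t: False, u: False}
  {w: True, u: True, t: False}
  {w: True, t: True, u: False}
  {w: True, u: True, t: True}
  {u: False, t: False, w: False}


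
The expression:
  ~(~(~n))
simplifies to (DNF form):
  ~n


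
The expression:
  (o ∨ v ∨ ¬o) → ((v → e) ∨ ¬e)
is always true.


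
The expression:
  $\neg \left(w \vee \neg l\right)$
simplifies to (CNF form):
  $l \wedge \neg w$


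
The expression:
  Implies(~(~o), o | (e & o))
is always true.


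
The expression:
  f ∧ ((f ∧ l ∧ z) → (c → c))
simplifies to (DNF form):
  f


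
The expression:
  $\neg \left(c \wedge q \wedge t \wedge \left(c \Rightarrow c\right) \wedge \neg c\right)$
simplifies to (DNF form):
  $\text{True}$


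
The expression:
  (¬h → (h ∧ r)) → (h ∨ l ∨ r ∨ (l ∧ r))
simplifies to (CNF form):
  True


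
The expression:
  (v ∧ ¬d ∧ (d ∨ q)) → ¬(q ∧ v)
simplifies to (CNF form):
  d ∨ ¬q ∨ ¬v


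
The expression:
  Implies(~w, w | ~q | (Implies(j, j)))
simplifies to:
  True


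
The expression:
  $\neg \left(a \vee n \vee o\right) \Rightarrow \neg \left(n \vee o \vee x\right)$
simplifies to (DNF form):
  $a \vee n \vee o \vee \neg x$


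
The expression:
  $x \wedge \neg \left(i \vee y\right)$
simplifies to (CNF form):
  $x \wedge \neg i \wedge \neg y$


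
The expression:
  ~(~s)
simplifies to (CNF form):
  s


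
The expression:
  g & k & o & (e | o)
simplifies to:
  g & k & o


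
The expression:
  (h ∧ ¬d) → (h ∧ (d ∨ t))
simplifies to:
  d ∨ t ∨ ¬h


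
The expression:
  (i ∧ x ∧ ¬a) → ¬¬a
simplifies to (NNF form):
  a ∨ ¬i ∨ ¬x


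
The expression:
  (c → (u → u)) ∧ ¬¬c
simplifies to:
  c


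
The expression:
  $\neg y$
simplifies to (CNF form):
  $\neg y$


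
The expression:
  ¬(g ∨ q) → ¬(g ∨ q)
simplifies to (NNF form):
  True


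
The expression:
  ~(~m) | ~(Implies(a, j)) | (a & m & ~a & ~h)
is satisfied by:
  {a: True, m: True, j: False}
  {m: True, j: False, a: False}
  {a: True, m: True, j: True}
  {m: True, j: True, a: False}
  {a: True, j: False, m: False}


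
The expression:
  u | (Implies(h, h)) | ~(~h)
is always true.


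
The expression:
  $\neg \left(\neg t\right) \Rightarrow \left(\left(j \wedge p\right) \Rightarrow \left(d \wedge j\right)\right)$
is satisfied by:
  {d: True, p: False, t: False, j: False}
  {d: False, p: False, t: False, j: False}
  {j: True, d: True, p: False, t: False}
  {j: True, d: False, p: False, t: False}
  {d: True, t: True, j: False, p: False}
  {t: True, j: False, p: False, d: False}
  {j: True, t: True, d: True, p: False}
  {j: True, t: True, d: False, p: False}
  {d: True, p: True, j: False, t: False}
  {p: True, j: False, t: False, d: False}
  {d: True, j: True, p: True, t: False}
  {j: True, p: True, d: False, t: False}
  {d: True, t: True, p: True, j: False}
  {t: True, p: True, j: False, d: False}
  {j: True, t: True, p: True, d: True}


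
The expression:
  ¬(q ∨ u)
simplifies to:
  ¬q ∧ ¬u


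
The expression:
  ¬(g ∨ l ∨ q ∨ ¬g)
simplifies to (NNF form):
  False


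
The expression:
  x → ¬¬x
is always true.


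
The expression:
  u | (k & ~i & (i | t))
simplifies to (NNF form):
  u | (k & t & ~i)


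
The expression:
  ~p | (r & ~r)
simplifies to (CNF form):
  ~p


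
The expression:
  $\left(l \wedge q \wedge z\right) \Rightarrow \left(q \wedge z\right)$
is always true.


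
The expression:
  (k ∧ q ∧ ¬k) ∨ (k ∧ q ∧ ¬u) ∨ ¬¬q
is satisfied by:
  {q: True}


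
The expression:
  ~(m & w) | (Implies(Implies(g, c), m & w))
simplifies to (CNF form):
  True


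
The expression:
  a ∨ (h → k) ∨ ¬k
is always true.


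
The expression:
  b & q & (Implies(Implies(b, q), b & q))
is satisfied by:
  {b: True, q: True}


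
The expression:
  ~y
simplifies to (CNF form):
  ~y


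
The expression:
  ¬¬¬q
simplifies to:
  ¬q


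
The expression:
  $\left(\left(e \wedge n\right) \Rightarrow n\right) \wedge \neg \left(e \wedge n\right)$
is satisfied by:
  {e: False, n: False}
  {n: True, e: False}
  {e: True, n: False}


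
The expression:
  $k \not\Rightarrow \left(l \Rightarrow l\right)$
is never true.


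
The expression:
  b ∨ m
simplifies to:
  b ∨ m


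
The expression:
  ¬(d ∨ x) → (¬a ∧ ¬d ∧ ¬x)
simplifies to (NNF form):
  d ∨ x ∨ ¬a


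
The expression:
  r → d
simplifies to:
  d ∨ ¬r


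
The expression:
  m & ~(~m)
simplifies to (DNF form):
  m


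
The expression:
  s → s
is always true.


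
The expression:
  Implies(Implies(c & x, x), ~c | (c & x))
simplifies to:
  x | ~c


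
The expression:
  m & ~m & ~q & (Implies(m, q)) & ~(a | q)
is never true.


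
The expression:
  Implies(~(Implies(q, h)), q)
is always true.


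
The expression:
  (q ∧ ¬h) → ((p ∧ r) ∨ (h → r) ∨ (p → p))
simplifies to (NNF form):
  True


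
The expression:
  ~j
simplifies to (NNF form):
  ~j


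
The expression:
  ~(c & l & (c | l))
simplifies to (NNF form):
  ~c | ~l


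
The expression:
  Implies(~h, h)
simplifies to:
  h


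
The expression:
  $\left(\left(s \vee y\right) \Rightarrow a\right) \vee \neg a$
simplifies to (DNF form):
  $\text{True}$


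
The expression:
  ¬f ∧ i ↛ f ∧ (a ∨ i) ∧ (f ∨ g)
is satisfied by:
  {i: True, g: True, f: False}


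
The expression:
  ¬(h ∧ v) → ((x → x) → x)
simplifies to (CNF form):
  (h ∨ x) ∧ (v ∨ x)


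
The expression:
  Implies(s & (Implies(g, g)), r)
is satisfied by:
  {r: True, s: False}
  {s: False, r: False}
  {s: True, r: True}


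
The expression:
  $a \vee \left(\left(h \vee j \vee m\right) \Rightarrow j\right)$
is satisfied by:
  {a: True, j: True, h: False, m: False}
  {a: True, m: True, j: True, h: False}
  {a: True, j: True, h: True, m: False}
  {a: True, m: True, j: True, h: True}
  {a: True, h: False, j: False, m: False}
  {a: True, m: True, h: False, j: False}
  {a: True, h: True, j: False, m: False}
  {a: True, m: True, h: True, j: False}
  {j: True, m: False, h: False, a: False}
  {m: True, j: True, h: False, a: False}
  {j: True, h: True, m: False, a: False}
  {m: True, j: True, h: True, a: False}
  {m: False, h: False, j: False, a: False}


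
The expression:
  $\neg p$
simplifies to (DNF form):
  $\neg p$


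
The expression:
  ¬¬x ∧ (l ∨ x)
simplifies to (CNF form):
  x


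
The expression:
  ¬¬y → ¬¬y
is always true.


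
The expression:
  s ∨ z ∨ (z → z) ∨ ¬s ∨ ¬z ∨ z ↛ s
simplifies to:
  True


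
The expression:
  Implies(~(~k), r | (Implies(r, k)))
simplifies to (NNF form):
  True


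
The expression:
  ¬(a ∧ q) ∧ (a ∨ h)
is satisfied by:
  {h: True, q: False, a: False}
  {a: True, h: True, q: False}
  {a: True, q: False, h: False}
  {h: True, q: True, a: False}


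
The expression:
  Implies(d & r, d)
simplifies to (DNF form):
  True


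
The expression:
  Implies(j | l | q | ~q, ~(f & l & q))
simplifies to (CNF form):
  ~f | ~l | ~q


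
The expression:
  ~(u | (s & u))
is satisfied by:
  {u: False}


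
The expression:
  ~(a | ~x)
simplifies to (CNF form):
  x & ~a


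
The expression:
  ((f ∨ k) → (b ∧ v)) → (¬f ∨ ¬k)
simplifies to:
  ¬b ∨ ¬f ∨ ¬k ∨ ¬v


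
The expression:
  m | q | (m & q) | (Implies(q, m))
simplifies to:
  True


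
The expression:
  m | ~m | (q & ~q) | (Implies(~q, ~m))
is always true.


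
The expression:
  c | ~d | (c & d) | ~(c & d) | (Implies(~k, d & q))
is always true.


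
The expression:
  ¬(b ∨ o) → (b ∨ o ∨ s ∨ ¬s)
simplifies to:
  True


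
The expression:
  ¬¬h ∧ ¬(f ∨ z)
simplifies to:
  h ∧ ¬f ∧ ¬z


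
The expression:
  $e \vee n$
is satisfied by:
  {n: True, e: True}
  {n: True, e: False}
  {e: True, n: False}


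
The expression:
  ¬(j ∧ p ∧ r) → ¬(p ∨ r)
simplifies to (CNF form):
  (j ∨ ¬r) ∧ (p ∨ ¬r) ∧ (r ∨ ¬p)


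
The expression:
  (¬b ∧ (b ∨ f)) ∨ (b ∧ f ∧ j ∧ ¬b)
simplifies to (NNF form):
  f ∧ ¬b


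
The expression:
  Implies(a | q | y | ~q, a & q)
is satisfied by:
  {a: True, q: True}


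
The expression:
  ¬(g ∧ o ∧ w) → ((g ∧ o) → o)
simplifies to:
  True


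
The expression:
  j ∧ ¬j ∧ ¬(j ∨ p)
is never true.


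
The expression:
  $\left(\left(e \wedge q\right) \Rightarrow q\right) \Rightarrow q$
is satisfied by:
  {q: True}


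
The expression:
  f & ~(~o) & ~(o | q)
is never true.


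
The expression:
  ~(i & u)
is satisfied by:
  {u: False, i: False}
  {i: True, u: False}
  {u: True, i: False}


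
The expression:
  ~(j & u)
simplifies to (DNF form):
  ~j | ~u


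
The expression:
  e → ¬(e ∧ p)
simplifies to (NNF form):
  ¬e ∨ ¬p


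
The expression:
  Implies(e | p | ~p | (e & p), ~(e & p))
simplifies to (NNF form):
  ~e | ~p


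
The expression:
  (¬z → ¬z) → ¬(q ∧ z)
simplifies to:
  ¬q ∨ ¬z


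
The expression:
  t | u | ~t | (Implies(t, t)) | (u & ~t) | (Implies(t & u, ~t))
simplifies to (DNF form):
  True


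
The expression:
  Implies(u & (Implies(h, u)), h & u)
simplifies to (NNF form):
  h | ~u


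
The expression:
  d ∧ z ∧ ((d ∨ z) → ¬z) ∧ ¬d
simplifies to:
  False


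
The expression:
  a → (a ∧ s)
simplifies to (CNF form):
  s ∨ ¬a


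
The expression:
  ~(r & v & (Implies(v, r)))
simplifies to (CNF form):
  ~r | ~v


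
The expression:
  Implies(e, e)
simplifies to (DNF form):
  True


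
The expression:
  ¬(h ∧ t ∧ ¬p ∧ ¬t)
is always true.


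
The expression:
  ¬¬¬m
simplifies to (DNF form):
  ¬m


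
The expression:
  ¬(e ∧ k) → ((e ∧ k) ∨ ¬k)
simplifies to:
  e ∨ ¬k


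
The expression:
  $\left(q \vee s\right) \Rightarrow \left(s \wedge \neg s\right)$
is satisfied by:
  {q: False, s: False}


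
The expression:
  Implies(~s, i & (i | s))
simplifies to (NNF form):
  i | s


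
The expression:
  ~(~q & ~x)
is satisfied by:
  {x: True, q: True}
  {x: True, q: False}
  {q: True, x: False}


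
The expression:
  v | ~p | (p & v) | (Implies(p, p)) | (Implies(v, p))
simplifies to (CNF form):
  True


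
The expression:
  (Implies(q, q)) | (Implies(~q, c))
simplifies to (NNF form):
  True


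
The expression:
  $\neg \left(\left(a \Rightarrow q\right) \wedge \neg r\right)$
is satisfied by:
  {r: True, a: True, q: False}
  {r: True, q: False, a: False}
  {r: True, a: True, q: True}
  {r: True, q: True, a: False}
  {a: True, q: False, r: False}


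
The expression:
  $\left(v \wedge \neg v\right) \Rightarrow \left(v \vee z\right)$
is always true.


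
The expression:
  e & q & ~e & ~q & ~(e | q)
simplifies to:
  False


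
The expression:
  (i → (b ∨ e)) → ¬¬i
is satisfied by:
  {i: True}


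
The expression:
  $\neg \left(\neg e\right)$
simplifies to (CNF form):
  $e$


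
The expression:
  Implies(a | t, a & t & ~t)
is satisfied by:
  {t: False, a: False}


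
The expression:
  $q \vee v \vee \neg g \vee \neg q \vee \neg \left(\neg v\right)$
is always true.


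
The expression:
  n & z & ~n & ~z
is never true.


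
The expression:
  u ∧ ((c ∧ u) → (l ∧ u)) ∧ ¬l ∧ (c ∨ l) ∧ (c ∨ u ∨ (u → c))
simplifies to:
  False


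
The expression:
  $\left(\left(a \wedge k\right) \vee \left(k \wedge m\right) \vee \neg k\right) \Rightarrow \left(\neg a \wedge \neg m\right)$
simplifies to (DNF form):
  $\neg a \wedge \neg m$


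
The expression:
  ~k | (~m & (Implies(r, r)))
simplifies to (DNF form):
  ~k | ~m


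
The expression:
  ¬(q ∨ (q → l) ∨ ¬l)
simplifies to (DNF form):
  False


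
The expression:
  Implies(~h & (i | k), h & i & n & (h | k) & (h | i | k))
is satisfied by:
  {h: True, k: False, i: False}
  {i: True, h: True, k: False}
  {h: True, k: True, i: False}
  {i: True, h: True, k: True}
  {i: False, k: False, h: False}


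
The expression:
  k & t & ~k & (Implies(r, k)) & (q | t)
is never true.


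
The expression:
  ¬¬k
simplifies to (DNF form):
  k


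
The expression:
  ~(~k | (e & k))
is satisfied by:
  {k: True, e: False}


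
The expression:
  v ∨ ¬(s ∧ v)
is always true.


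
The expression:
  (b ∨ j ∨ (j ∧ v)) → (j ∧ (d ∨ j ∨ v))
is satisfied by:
  {j: True, b: False}
  {b: False, j: False}
  {b: True, j: True}


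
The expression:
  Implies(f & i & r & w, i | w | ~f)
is always true.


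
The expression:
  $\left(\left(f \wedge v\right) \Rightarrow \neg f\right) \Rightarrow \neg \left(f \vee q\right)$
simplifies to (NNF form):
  $\left(f \wedge v\right) \vee \left(\neg f \wedge \neg q\right)$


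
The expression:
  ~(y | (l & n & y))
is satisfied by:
  {y: False}


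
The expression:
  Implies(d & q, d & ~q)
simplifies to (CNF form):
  ~d | ~q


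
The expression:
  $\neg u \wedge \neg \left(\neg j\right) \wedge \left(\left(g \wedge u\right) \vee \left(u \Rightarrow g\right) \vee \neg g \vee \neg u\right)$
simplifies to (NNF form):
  $j \wedge \neg u$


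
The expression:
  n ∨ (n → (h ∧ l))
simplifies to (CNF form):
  True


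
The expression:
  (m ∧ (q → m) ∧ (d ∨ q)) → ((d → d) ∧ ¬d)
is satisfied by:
  {m: False, d: False}
  {d: True, m: False}
  {m: True, d: False}


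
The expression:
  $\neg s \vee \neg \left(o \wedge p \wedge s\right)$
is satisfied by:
  {s: False, o: False, p: False}
  {p: True, s: False, o: False}
  {o: True, s: False, p: False}
  {p: True, o: True, s: False}
  {s: True, p: False, o: False}
  {p: True, s: True, o: False}
  {o: True, s: True, p: False}


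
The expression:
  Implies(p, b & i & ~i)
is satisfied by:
  {p: False}


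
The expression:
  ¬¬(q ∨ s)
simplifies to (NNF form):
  q ∨ s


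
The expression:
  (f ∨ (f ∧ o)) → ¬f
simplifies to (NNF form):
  ¬f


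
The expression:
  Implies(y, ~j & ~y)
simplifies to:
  ~y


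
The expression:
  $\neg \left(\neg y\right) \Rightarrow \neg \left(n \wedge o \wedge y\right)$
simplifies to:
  $\neg n \vee \neg o \vee \neg y$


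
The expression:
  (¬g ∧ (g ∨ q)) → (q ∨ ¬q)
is always true.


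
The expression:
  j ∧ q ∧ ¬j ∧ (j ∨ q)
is never true.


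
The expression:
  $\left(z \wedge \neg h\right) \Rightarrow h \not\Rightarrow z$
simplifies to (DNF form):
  $h \vee \neg z$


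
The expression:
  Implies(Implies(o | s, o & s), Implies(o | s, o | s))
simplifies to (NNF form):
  True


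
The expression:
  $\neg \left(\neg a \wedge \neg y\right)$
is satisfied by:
  {a: True, y: True}
  {a: True, y: False}
  {y: True, a: False}


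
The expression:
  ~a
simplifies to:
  ~a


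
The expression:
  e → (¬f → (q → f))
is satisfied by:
  {f: True, e: False, q: False}
  {f: False, e: False, q: False}
  {q: True, f: True, e: False}
  {q: True, f: False, e: False}
  {e: True, f: True, q: False}
  {e: True, f: False, q: False}
  {e: True, q: True, f: True}


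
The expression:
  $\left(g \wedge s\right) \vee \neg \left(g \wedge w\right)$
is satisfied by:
  {s: True, w: False, g: False}
  {w: False, g: False, s: False}
  {g: True, s: True, w: False}
  {g: True, w: False, s: False}
  {s: True, w: True, g: False}
  {w: True, s: False, g: False}
  {g: True, w: True, s: True}


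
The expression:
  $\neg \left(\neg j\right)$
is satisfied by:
  {j: True}


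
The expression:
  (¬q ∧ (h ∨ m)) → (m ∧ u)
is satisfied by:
  {q: True, u: True, h: False, m: False}
  {q: True, h: False, m: False, u: False}
  {q: True, u: True, m: True, h: False}
  {q: True, m: True, h: False, u: False}
  {q: True, u: True, h: True, m: False}
  {q: True, h: True, m: False, u: False}
  {q: True, u: True, m: True, h: True}
  {q: True, m: True, h: True, u: False}
  {u: True, h: False, m: False, q: False}
  {u: False, h: False, m: False, q: False}
  {u: True, m: True, h: False, q: False}
  {u: True, m: True, h: True, q: False}


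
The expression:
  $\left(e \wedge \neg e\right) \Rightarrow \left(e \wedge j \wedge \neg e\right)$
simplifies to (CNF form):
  $\text{True}$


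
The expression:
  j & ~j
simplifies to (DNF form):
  False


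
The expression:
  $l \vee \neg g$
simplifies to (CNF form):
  $l \vee \neg g$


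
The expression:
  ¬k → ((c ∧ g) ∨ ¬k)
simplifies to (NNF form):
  True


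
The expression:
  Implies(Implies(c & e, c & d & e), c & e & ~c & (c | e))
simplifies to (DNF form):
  c & e & ~d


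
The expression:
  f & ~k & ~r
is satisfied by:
  {f: True, r: False, k: False}


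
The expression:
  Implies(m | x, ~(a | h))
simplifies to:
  (~a | ~m) & (~a | ~x) & (~h | ~m) & (~h | ~x)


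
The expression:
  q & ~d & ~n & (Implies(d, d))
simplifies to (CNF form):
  q & ~d & ~n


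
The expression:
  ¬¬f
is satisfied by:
  {f: True}


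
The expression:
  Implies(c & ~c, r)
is always true.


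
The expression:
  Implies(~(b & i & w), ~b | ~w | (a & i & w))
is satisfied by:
  {i: True, w: False, b: False}
  {w: False, b: False, i: False}
  {i: True, b: True, w: False}
  {b: True, w: False, i: False}
  {i: True, w: True, b: False}
  {w: True, i: False, b: False}
  {i: True, b: True, w: True}


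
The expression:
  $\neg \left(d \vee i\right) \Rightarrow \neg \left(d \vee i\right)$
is always true.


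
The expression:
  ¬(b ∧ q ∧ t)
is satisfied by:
  {t: False, b: False, q: False}
  {q: True, t: False, b: False}
  {b: True, t: False, q: False}
  {q: True, b: True, t: False}
  {t: True, q: False, b: False}
  {q: True, t: True, b: False}
  {b: True, t: True, q: False}
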